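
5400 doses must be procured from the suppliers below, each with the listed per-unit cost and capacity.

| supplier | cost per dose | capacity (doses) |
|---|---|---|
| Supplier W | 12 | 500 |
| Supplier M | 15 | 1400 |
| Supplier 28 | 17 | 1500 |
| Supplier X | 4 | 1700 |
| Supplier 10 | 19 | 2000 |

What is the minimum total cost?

65000

Use suppliers in increasing cost order.
Supplier X at 4: take all 1700 doses ; 3700 still needed.
Supplier W at 12: take all 500 doses ; 3200 still needed.
Supplier M at 15: take all 1400 doses ; 1800 still needed.
Supplier 28 (17): use full 1500 ; 300 doses to go.
Supplier 10 at 19: take 300 of its 2000 ; requirement met.
Cost = 1700×4 + 500×12 + 1400×15 + 1500×17 + 300×19 = 65000.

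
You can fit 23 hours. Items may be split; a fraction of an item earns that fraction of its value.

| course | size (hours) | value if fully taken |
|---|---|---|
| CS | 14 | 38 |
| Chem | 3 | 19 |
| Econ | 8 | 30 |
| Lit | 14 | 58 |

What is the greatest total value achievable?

Best value per unit of size first: Chem 19/3≈6.33, Lit 58/14≈4.14, Econ 30/8≈3.75, CS 38/14≈2.71.
All 3 hours of Chem fit (value 19) ; 20 remain.
Lit: take in full, 14 hours for value 58 ; 6 left.
6 hours left: a 6/8 share of Econ gives 30×6/8 = 22.5.
Total value = 99.5.

99.5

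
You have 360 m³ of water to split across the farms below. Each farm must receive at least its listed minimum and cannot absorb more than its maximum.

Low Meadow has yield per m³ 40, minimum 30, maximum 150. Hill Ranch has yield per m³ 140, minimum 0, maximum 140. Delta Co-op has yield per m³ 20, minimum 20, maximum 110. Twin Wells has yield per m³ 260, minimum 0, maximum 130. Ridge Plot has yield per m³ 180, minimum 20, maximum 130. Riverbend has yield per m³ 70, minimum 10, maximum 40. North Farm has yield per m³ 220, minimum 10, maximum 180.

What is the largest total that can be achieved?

72700

Meeting every minimum uses 30+0+20+0+20+10+10 = 90 m³, leaving 270.
Rank by yield per m³: Twin Wells 260 > North Farm 220 > Ridge Plot 180 > Hill Ranch 140 > Riverbend 70 > Low Meadow 40 > Delta Co-op 20.
Give Twin Wells 130 more to hit its cap of 130 — 140 left.
North Farm has room for 170 more but only 140 remain, so it gets 150.
Total = 40×30 + 20×20 + 260×130 + 180×20 + 70×10 + 220×150 = 72700.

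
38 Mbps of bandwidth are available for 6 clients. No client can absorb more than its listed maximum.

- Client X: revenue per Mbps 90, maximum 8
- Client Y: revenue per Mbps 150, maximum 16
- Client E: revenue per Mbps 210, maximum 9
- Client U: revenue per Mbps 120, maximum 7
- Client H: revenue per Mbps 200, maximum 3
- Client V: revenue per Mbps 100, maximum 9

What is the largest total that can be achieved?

6030

Rank by revenue per Mbps: Client E 210 > Client H 200 > Client Y 150 > Client U 120 > Client V 100 > Client X 90.
Client E takes 9 to reach its cap of 9 — 29 left.
Client H takes 3 to reach its cap of 3 — 26 left.
Client Y takes 16 to reach its cap of 16 — 10 left.
Client U: +7 to 7 (cap) — 3 left.
Only 3 left; Client V takes them to reach 3.
Total = 150×16 + 210×9 + 120×7 + 200×3 + 100×3 = 6030.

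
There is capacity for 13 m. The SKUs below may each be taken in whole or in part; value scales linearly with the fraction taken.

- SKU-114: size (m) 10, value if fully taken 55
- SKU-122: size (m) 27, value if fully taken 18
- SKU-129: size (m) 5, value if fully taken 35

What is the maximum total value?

Rank by value-to-size ratio: SKU-129 35/5≈7, SKU-114 55/10≈5.5, SKU-122 18/27≈0.667.
All 5 m of SKU-129 fit (value 35) — 8 remain.
Only 8 m remain; take 8/10 of SKU-114 for value 55×8/10 = 44.
Total value = 79.

79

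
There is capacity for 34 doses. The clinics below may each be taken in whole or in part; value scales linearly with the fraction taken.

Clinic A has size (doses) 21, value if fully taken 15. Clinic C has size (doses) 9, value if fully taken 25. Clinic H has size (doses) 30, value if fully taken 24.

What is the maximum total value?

Rank by value-to-size ratio: Clinic C 25/9≈2.78, Clinic H 24/30≈0.8, Clinic A 15/21≈0.714.
Take all of Clinic C (9 doses, value 25) → 25 doses left.
Only 25 doses remain; take 25/30 of Clinic H for value 24×25/30 = 20.
Total value = 45.

45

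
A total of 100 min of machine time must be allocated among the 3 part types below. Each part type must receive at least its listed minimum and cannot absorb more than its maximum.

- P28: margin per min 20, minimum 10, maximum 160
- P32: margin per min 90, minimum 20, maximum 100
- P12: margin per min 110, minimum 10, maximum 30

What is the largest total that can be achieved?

8900

Meeting every minimum uses 10+20+10 = 40 min, leaving 60.
Highest margin per min first: P12 110 > P32 90 > P28 20.
P12: +20 to 30 (cap) — 40 left.
P32 has room for 80 more but only 40 remain, so it gets 60.
Total = 20×10 + 90×60 + 110×30 = 8900.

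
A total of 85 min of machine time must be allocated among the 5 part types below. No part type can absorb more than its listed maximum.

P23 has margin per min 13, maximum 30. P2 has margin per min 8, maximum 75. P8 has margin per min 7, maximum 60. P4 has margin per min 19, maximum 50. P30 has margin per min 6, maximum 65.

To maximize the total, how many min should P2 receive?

Highest margin per min first: P4 19 > P23 13 > P2 8 > P8 7 > P30 6.
P4: +50 to 50 (cap) — 35 left.
P23: +30 to 30 (cap) — 5 left.
P2 has room for 75 but only 5 remain, so it gets 5.

5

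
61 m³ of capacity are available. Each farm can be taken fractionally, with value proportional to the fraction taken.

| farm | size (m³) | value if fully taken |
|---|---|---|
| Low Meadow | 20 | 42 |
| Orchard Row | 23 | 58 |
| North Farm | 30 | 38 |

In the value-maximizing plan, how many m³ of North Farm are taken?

18

Best value per unit of size first: Orchard Row 58/23≈2.52, Low Meadow 42/20≈2.1, North Farm 38/30≈1.27.
All 23 m³ of Orchard Row fit (value 58) → 38 remain.
All 20 m³ of Low Meadow fit (value 42) → 18 remain.
Only 18 m³ remain; take 18/30 of North Farm for value 38×18/30 = 22.8.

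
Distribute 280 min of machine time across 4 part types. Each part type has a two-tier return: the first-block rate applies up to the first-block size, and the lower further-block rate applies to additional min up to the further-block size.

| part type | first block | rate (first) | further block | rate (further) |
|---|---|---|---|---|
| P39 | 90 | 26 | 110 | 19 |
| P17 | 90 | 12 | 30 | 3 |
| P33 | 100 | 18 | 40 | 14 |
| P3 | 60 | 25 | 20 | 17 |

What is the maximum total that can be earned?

Treat each block as its own option and order by rate: P39/first 26 > P3/first 25 > P39/second 19 > P33/first 18 > P3/second 17 > P33/second 14 > P17/first 12 > P17/second 3.
P39/first (26): +90 → 190 left.
P3/first (25): +60 → 130 left.
P39/second (19): +110 → 20 left.
P33 first at 18: only 20 left, fill 20.
Total = 26×90 + 25×60 + 19×110 + 18×20 = 6290.

6290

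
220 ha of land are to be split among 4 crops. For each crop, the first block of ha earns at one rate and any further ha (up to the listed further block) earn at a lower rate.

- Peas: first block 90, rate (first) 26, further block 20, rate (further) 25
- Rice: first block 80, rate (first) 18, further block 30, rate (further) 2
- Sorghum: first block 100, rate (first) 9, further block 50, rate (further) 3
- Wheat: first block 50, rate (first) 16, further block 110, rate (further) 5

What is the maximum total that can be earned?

Treat each block as its own option and order by rate: Peas/first 26 > Peas/second 25 > Rice/first 18 > Wheat/first 16 > Sorghum/first 9 > Wheat/second 5 > Sorghum/second 3 > Rice/second 2.
Peas/first (26): +90 ; 130 left.
Peas/second (25): +20 ; 110 left.
Rice/first (18): +80 ; 30 left.
Wheat/first: +30 of 50 at 16; pool empty.
Total = 26×90 + 25×20 + 18×80 + 16×30 = 4760.

4760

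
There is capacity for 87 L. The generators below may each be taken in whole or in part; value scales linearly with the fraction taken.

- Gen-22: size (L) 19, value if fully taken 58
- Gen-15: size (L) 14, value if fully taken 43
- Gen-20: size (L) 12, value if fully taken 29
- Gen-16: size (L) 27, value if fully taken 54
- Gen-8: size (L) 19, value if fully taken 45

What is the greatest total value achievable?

221

Best value per unit of size first: Gen-15 43/14≈3.07, Gen-22 58/19≈3.05, Gen-20 29/12≈2.42, Gen-8 45/19≈2.37, Gen-16 54/27≈2.
All 14 L of Gen-15 fit (value 43) ; 73 remain.
All 19 L of Gen-22 fit (value 58) ; 54 remain.
All 12 L of Gen-20 fit (value 29) ; 42 remain.
Take all of Gen-8 (19 L, value 45) ; 23 L left.
Fill the last 23 L with part of Gen-16: 23/27 of it earns 46.
Total value = 221.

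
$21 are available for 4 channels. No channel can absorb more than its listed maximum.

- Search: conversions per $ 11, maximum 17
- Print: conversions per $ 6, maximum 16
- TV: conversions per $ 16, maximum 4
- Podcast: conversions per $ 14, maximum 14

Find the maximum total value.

Order the channels by conversions per $: TV 16 > Podcast 14 > Search 11 > Print 6.
Give TV 4 to hit its cap of 4 ; 17 left.
Podcast: +14 to 14 (cap) ; 3 left.
Search: +3 (room for 17) → 3. Pool exhausted.
Total = 11×3 + 16×4 + 14×14 = 293.

293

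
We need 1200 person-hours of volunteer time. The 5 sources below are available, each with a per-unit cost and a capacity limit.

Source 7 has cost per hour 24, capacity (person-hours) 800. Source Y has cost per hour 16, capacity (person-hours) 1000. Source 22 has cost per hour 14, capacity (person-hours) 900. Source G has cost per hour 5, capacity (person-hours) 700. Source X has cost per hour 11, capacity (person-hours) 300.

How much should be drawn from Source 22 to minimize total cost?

200

Fill from the cheapest source first.
Source G at 5: take all 700 person-hours ; 500 still needed.
Take 300 from Source X at 11 ; need 200 more.
Source 22 at 14: take 200 of its 900 ; requirement met.
Source Y, Source 7: unused.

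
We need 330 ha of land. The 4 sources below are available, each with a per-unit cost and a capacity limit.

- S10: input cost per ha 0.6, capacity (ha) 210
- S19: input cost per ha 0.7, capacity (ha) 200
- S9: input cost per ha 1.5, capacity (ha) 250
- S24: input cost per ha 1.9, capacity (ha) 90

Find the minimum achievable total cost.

210

Cheapest first:
Take 210 from S10 at 0.6 — need 120 more.
S19 (0.7): take the remaining 120 — done.
S9, S24: unused.
Cost = 210×0.6 + 120×0.7 = 210.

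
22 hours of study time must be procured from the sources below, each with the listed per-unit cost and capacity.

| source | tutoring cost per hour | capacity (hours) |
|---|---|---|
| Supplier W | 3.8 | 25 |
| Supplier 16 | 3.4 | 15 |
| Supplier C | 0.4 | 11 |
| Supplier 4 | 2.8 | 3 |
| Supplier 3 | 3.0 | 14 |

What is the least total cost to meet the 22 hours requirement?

Fill from the cheapest source first.
Supplier C (0.4): use full 11 — 11 hours to go.
Supplier 4 at 2.8: take all 3 hours — 8 still needed.
Supplier 3 (3.0): take the remaining 8 — done.
Supplier 16, Supplier W: unused.
Cost = 11×0.4 + 3×2.8 + 8×3.0 = 36.8.

36.8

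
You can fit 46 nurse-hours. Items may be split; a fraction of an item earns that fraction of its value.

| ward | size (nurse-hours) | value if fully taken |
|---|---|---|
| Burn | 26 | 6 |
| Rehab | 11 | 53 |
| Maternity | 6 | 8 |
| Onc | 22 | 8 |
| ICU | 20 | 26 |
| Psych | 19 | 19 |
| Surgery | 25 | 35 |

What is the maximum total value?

101.2

Rank by value-to-size ratio: Rehab 53/11≈4.82, Surgery 35/25≈1.4, Maternity 8/6≈1.33, ICU 26/20≈1.3, Psych 19/19≈1, Onc 8/22≈0.364, Burn 6/26≈0.231.
Rehab: take in full, 11 nurse-hours for value 53 ; 35 left.
All 25 nurse-hours of Surgery fit (value 35) ; 10 remain.
Take all of Maternity (6 nurse-hours, value 8) ; 4 nurse-hours left.
Fill the last 4 nurse-hours with part of ICU: 4/20 of it earns 5.2.
Total value = 101.2.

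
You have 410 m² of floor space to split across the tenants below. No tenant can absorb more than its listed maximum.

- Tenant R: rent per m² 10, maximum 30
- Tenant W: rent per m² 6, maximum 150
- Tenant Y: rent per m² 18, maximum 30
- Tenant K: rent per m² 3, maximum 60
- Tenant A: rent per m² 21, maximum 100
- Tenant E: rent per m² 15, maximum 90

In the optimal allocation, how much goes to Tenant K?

Highest rent per m² first: Tenant A 21 > Tenant Y 18 > Tenant E 15 > Tenant R 10 > Tenant W 6 > Tenant K 3.
Give Tenant A 100 to hit its cap of 100 → 310 left.
Tenant Y takes 30 to reach its cap of 30 → 280 left.
Tenant E: +90 to 90 (cap) → 190 left.
Tenant R: +30 to 30 (cap) → 160 left.
Give Tenant W 150 to hit its cap of 150 → 10 left.
Tenant K: +10 (room for 60) → 10. Pool exhausted.

10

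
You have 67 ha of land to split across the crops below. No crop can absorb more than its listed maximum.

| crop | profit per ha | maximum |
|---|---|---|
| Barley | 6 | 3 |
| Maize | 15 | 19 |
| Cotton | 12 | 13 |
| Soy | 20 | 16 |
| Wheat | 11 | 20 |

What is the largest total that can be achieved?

Rank by profit per ha: Soy 20 > Maize 15 > Cotton 12 > Wheat 11 > Barley 6.
Soy: +16 to 16 (cap) → 51 left.
Maize takes 19 to reach its cap of 19 → 32 left.
Give Cotton 13 to hit its cap of 13 → 19 left.
Only 19 left; Wheat takes them to reach 19.
Total = 15×19 + 12×13 + 20×16 + 11×19 = 970.

970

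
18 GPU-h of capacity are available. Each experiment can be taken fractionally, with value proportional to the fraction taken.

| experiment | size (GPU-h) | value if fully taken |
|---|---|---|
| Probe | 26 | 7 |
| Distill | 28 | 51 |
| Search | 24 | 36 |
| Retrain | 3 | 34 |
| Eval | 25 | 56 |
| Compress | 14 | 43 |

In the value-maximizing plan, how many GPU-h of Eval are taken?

1

Best value per unit of size first: Retrain 34/3≈11.3, Compress 43/14≈3.07, Eval 56/25≈2.24, Distill 51/28≈1.82, Search 36/24≈1.5, Probe 7/26≈0.269.
Retrain: take in full, 3 GPU-h for value 34 — 15 left.
All 14 GPU-h of Compress fit (value 43) — 1 remain.
Only 1 GPU-h remain; take 1/25 of Eval for value 56×1/25 = 2.24.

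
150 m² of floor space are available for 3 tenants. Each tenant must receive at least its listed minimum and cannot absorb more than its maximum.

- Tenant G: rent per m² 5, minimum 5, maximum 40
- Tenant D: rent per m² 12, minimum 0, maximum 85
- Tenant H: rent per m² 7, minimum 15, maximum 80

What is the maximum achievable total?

1465

Meeting every minimum uses 5+0+15 = 20 m², leaving 130.
Highest rent per m² first: Tenant D 12 > Tenant H 7 > Tenant G 5.
Tenant D: +85 to 85 (cap) → 45 left.
Only 45 left; Tenant H takes them to reach 60.
Total = 5×5 + 12×85 + 7×60 = 1465.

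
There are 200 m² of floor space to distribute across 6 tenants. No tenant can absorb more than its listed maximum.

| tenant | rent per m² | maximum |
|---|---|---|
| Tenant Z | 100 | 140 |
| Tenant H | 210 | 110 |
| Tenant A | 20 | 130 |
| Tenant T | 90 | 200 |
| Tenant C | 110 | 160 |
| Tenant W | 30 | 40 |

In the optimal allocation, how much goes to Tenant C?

90

Order the tenants by rent per m²: Tenant H 210 > Tenant C 110 > Tenant Z 100 > Tenant T 90 > Tenant W 30 > Tenant A 20.
Give Tenant H 110 to hit its cap of 110 ; 90 left.
Tenant C: +90 (room for 160) → 90. Pool exhausted.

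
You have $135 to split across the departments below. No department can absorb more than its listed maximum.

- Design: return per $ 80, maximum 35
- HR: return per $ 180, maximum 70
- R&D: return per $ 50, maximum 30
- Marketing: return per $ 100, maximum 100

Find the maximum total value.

Order the departments by return per $: HR 180 > Marketing 100 > Design 80 > R&D 50.
HR takes 70 to reach its cap of 70 → 65 left.
Marketing has room for 100 but only 65 remain, so it gets 65.
Total = 180×70 + 100×65 = 19100.

19100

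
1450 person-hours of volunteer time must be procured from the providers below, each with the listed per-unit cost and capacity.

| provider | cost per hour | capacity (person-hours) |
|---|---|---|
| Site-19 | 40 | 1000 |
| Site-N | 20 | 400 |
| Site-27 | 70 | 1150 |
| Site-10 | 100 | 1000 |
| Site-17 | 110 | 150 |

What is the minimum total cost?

51500

Fill from the cheapest provider first.
Site-N at 20: take all 400 person-hours — 1050 still needed.
Site-19 (40): use full 1000 — 50 person-hours to go.
Site-27 (70): take the remaining 50 — done.
Site-10, Site-17: unused.
Cost = 400×20 + 1000×40 + 50×70 = 51500.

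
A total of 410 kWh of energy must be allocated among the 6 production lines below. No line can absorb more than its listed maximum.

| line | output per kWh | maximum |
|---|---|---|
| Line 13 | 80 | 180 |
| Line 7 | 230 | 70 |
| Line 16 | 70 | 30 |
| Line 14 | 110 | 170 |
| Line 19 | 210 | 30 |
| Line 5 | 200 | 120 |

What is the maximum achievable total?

Rank by output per kWh: Line 7 230 > Line 19 210 > Line 5 200 > Line 14 110 > Line 13 80 > Line 16 70.
Give Line 7 70 to hit its cap of 70 — 340 left.
Line 19: +30 to 30 (cap) — 310 left.
Line 5: +120 to 120 (cap) — 190 left.
Give Line 14 170 to hit its cap of 170 — 20 left.
Line 13: +20 (room for 180) → 20. Pool exhausted.
Total = 80×20 + 230×70 + 110×170 + 210×30 + 200×120 = 66700.

66700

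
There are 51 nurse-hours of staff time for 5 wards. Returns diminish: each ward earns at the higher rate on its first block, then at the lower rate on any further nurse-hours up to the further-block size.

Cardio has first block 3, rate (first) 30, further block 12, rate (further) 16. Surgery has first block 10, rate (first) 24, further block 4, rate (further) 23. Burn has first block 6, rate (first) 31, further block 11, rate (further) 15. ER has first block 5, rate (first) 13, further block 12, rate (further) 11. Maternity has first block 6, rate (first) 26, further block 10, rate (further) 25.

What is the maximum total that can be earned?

Order all 10 blocks by rate: Burn/tier1 31 > Cardio/tier1 30 > Maternity/tier1 26 > Maternity/tier2 25 > Surgery/tier1 24 > Surgery/tier2 23 > Cardio/tier2 16 > Burn/tier2 15 > ER/tier1 13 > ER/tier2 11.
Fill Burn tier1 block (6 at 31) ; 45 left.
Cardio tier1 at 30: fill all 3 ; 42 left.
Maternity/tier1 (26): +6 ; 36 left.
Maternity/tier2 (25): +10 ; 26 left.
Fill Surgery tier1 block (10 at 24) ; 16 left.
Surgery/tier2 (23): +4 ; 12 left.
Cardio tier2 at 16: fill all 12 ; 0 left.
Total = 31×6 + 30×3 + 26×6 + 25×10 + 24×10 + 23×4 + 16×12 = 1206.

1206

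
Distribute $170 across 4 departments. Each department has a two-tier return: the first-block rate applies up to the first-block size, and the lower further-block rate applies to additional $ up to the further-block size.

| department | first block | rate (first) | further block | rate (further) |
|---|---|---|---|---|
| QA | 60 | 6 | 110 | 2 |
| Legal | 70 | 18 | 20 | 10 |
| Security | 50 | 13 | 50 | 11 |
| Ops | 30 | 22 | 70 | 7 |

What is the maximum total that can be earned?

2790

Treat each block as its own option and order by rate: Ops/first 22 > Legal/first 18 > Security/first 13 > Security/second 11 > Legal/second 10 > Ops/second 7 > QA/first 6 > QA/second 2.
Fill Ops first block (30 at 22) ; 140 left.
Legal first at 18: fill all 70 ; 70 left.
Security/first (13): +50 ; 20 left.
Security second at 11: only 20 left, fill 20.
Total = 22×30 + 18×70 + 13×50 + 11×20 = 2790.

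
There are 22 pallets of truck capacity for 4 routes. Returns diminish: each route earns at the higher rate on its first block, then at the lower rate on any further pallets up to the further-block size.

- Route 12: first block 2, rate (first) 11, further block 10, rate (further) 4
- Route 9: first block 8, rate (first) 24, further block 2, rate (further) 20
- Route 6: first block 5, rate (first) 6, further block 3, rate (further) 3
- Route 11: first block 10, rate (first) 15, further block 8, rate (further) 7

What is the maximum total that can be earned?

404

Order all 8 blocks by rate: Route 9/tier1 24 > Route 9/tier2 20 > Route 11/tier1 15 > Route 12/tier1 11 > Route 11/tier2 7 > Route 6/tier1 6 > Route 12/tier2 4 > Route 6/tier2 3.
Route 9/tier1 (24): +8 ; 14 left.
Route 9 tier2 at 20: fill all 2 ; 12 left.
Route 11 tier1 at 15: fill all 10 ; 2 left.
Route 12 tier1 at 11: fill all 2 ; 0 left.
Total = 24×8 + 20×2 + 15×10 + 11×2 = 404.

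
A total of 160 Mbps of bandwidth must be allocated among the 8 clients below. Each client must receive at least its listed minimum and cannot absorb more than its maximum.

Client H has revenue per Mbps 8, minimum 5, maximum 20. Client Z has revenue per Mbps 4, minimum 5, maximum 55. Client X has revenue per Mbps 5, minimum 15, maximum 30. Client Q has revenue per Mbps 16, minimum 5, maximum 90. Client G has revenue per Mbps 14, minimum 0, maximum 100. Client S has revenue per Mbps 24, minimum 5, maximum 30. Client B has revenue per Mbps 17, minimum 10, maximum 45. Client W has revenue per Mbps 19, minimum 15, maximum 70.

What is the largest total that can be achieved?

Meeting every minimum uses 5+5+15+5+0+5+10+15 = 60 Mbps, leaving 100.
Order the clients by revenue per Mbps: Client S 24 > Client W 19 > Client B 17 > Client Q 16 > Client G 14 > Client H 8 > Client X 5 > Client Z 4.
Client S: +25 to 30 (cap) ; 75 left.
Client W: +55 to 70 (cap) ; 20 left.
Client B: +20 (room for 35) → 30. Pool exhausted.
Total = 8×5 + 4×5 + 5×15 + 16×5 + 24×30 + 17×30 + 19×70 = 2775.

2775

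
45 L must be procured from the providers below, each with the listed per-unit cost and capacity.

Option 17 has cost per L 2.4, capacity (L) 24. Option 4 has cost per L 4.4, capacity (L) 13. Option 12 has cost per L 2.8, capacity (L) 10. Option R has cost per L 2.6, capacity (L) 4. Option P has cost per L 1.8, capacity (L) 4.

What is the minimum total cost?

Use providers in increasing cost order.
Take 4 from Option P at 1.8 → need 41 more.
Take 24 from Option 17 at 2.4 → need 17 more.
Option R at 2.6: take all 4 L → 13 still needed.
Take 10 from Option 12 at 2.8 → need 3 more.
Option 4 at 4.4: take 3 of its 13 → requirement met.
Cost = 4×1.8 + 24×2.4 + 4×2.6 + 10×2.8 + 3×4.4 = 116.4.

116.4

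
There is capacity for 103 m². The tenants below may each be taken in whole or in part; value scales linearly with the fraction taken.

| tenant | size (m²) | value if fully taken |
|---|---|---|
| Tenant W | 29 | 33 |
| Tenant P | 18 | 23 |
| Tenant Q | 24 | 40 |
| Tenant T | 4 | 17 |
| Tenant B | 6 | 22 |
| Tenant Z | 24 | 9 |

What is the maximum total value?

143.25

Best value per unit of size first: Tenant T 17/4≈4.25, Tenant B 22/6≈3.67, Tenant Q 40/24≈1.67, Tenant P 23/18≈1.28, Tenant W 33/29≈1.14, Tenant Z 9/24≈0.375.
Tenant T: take in full, 4 m² for value 17 ; 99 left.
All 6 m² of Tenant B fit (value 22) ; 93 remain.
Take all of Tenant Q (24 m², value 40) ; 69 m² left.
Take all of Tenant P (18 m², value 23) ; 51 m² left.
Take all of Tenant W (29 m², value 33) ; 22 m² left.
Only 22 m² remain; take 22/24 of Tenant Z for value 9×22/24 = 8.25.
Total value = 143.25.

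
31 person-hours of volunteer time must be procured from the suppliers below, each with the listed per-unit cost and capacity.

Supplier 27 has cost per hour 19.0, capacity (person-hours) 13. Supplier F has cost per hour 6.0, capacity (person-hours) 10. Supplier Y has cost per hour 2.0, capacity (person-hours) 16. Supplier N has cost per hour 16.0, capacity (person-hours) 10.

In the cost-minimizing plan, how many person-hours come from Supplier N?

5

Fill from the cheapest supplier first.
Take 16 from Supplier Y at 2.0 → need 15 more.
Take 10 from Supplier F at 6.0 → need 5 more.
Supplier N (16.0): take the remaining 5 → done.
Supplier 27: unused.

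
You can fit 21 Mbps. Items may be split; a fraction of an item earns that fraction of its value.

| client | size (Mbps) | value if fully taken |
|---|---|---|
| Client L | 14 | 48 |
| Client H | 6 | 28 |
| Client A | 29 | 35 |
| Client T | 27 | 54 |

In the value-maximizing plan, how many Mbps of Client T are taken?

1

Best value per unit of size first: Client H 28/6≈4.67, Client L 48/14≈3.43, Client T 54/27≈2, Client A 35/29≈1.21.
Take all of Client H (6 Mbps, value 28) → 15 Mbps left.
Client L: take in full, 14 Mbps for value 48 → 1 left.
1 Mbps left: a 1/27 share of Client T gives 54×1/27 = 2.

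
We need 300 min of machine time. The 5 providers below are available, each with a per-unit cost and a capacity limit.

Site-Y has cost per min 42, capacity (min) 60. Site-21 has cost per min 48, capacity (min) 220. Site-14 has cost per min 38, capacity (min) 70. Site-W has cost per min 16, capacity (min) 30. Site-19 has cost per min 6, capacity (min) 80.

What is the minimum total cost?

9020

Use providers in increasing cost order.
Site-19 at 6: take all 80 min ; 220 still needed.
Site-W (16): use full 30 ; 190 min to go.
Site-14 at 38: take all 70 min ; 120 still needed.
Site-Y at 42: take all 60 min ; 60 still needed.
Site-21 (48): take the remaining 60 ; done.
Cost = 80×6 + 30×16 + 70×38 + 60×42 + 60×48 = 9020.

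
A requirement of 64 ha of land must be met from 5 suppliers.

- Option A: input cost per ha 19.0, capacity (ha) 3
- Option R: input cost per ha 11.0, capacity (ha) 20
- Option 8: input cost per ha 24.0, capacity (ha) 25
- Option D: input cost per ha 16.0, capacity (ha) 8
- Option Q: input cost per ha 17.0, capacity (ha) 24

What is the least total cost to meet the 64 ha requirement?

1029

Use suppliers in increasing cost order.
Take 20 from Option R at 11.0 ; need 44 more.
Option D (16.0): use full 8 ; 36 ha to go.
Option Q (17.0): use full 24 ; 12 ha to go.
Option A (19.0): use full 3 ; 9 ha to go.
Take 9 from Option 8 at 24.0 to finish.
Cost = 20×11.0 + 8×16.0 + 24×17.0 + 3×19.0 + 9×24.0 = 1029.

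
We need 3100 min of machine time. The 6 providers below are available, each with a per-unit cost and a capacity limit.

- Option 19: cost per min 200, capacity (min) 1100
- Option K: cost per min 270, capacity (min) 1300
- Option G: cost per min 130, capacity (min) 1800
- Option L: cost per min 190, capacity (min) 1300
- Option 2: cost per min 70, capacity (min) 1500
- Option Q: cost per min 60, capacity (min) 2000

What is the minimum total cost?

197000

Cheapest first:
Take 2000 from Option Q at 60 ; need 1100 more.
Option 2 (70): take the remaining 1100 ; done.
Option G, Option L, Option 19, Option K: unused.
Cost = 2000×60 + 1100×70 = 197000.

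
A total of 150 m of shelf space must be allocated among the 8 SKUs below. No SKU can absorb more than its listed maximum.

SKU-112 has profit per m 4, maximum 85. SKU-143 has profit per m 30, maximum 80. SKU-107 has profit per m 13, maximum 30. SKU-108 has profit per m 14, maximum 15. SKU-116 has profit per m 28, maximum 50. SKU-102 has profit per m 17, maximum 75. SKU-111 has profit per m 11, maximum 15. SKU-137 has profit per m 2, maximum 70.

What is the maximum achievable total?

4140

Rank by profit per m: SKU-143 30 > SKU-116 28 > SKU-102 17 > SKU-108 14 > SKU-107 13 > SKU-111 11 > SKU-112 4 > SKU-137 2.
SKU-143 takes 80 to reach its cap of 80 — 70 left.
Give SKU-116 50 to hit its cap of 50 — 20 left.
SKU-102: +20 (room for 75) → 20. Pool exhausted.
Total = 30×80 + 28×50 + 17×20 = 4140.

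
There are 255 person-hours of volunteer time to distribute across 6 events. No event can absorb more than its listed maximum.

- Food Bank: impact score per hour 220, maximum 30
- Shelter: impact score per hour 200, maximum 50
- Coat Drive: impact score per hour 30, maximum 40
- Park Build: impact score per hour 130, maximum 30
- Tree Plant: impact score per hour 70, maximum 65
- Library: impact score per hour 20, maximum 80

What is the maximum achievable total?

Highest impact score per hour first: Food Bank 220 > Shelter 200 > Park Build 130 > Tree Plant 70 > Coat Drive 30 > Library 20.
Food Bank takes 30 to reach its cap of 30 ; 225 left.
Give Shelter 50 to hit its cap of 50 ; 175 left.
Park Build takes 30 to reach its cap of 30 ; 145 left.
Tree Plant takes 65 to reach its cap of 65 ; 80 left.
Coat Drive takes 40 to reach its cap of 40 ; 40 left.
Only 40 left; Library takes them to reach 40.
Total = 220×30 + 200×50 + 30×40 + 130×30 + 70×65 + 20×40 = 27050.

27050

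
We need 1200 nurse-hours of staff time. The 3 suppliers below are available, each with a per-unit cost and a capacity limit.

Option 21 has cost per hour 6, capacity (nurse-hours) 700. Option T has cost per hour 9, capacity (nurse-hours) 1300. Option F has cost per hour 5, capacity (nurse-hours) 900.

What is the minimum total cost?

Use suppliers in increasing cost order.
Take 900 from Option F at 5 — need 300 more.
Option 21 at 6: take 300 of its 700 — requirement met.
Option T: unused.
Cost = 900×5 + 300×6 = 6300.

6300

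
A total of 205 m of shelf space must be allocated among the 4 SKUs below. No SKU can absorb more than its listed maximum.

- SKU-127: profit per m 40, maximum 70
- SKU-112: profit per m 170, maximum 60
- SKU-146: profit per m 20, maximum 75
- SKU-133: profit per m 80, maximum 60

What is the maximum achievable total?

Order the SKUs by profit per m: SKU-112 170 > SKU-133 80 > SKU-127 40 > SKU-146 20.
SKU-112 takes 60 to reach its cap of 60 → 145 left.
SKU-133: +60 to 60 (cap) → 85 left.
SKU-127 takes 70 to reach its cap of 70 → 15 left.
SKU-146 has room for 75 but only 15 remain, so it gets 15.
Total = 40×70 + 170×60 + 20×15 + 80×60 = 18100.

18100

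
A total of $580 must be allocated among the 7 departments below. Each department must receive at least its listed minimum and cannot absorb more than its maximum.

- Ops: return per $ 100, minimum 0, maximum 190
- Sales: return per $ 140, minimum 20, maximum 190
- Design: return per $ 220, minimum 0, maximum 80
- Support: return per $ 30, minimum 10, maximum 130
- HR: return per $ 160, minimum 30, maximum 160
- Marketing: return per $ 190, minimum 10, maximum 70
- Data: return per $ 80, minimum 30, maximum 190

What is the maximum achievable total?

89800

Meeting every minimum uses 0+20+0+10+30+10+30 = 100 $, leaving 480.
Highest return per $ first: Design 220 > Marketing 190 > HR 160 > Sales 140 > Ops 100 > Data 80 > Support 30.
Design takes 80 more to reach its cap of 80 — 400 left.
Marketing takes 60 more to reach its cap of 70 — 340 left.
HR: +130 to 160 (cap) — 210 left.
Give Sales 170 more to hit its cap of 190 — 40 left.
Ops has room for 190 more but only 40 remain, so it gets 40.
Total = 100×40 + 140×190 + 220×80 + 30×10 + 160×160 + 190×70 + 80×30 = 89800.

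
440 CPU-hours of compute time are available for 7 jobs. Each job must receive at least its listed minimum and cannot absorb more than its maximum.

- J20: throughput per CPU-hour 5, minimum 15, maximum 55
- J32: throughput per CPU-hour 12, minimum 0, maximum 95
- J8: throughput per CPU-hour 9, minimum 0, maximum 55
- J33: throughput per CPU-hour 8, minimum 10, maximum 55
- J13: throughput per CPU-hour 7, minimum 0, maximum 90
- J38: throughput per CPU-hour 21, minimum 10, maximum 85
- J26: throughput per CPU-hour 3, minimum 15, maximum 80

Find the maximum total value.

4760

Meeting every minimum uses 15+0+0+10+0+10+15 = 50 CPU-hours, leaving 390.
Order the jobs by throughput per CPU-hour: J38 21 > J32 12 > J8 9 > J33 8 > J13 7 > J20 5 > J26 3.
J38 takes 75 more to reach its cap of 85 — 315 left.
Give J32 95 more to hit its cap of 95 — 220 left.
Give J8 55 more to hit its cap of 55 — 165 left.
J33: +45 to 55 (cap) — 120 left.
J13 takes 90 more to reach its cap of 90 — 30 left.
J20: +30 (room for 40) → 45. Pool exhausted.
Total = 5×45 + 12×95 + 9×55 + 8×55 + 7×90 + 21×85 + 3×15 = 4760.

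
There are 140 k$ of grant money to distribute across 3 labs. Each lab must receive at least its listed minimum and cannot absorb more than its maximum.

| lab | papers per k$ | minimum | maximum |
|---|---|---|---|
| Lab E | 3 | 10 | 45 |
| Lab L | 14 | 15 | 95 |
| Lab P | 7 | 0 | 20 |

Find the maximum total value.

1545

Meeting every minimum uses 10+15+0 = 25 k$, leaving 115.
Rank by papers per k$: Lab L 14 > Lab P 7 > Lab E 3.
Lab L: +80 to 95 (cap) — 35 left.
Lab P takes 20 more to reach its cap of 20 — 15 left.
Only 15 left; Lab E takes them to reach 25.
Total = 3×25 + 14×95 + 7×20 = 1545.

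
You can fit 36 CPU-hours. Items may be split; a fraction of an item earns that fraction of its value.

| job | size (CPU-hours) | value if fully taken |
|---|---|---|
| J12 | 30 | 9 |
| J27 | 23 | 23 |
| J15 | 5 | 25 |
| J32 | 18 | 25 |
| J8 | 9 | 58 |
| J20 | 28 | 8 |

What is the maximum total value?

Sort by value density: J8 58/9≈6.44, J15 25/5≈5, J32 25/18≈1.39, J27 23/23≈1, J12 9/30≈0.3, J20 8/28≈0.286.
Take all of J8 (9 CPU-hours, value 58) ; 27 CPU-hours left.
Take all of J15 (5 CPU-hours, value 25) ; 22 CPU-hours left.
All 18 CPU-hours of J32 fit (value 25) ; 4 remain.
Only 4 CPU-hours remain; take 4/23 of J27 for value 23×4/23 = 4.
Total value = 112.

112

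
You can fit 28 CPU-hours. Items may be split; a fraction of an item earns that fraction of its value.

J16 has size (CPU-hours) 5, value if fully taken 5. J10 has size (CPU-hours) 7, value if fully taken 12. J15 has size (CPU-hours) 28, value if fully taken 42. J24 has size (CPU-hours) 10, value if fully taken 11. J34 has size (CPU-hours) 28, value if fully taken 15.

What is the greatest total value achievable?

43.5

Sort by value density: J10 12/7≈1.71, J15 42/28≈1.5, J24 11/10≈1.1, J16 5/5≈1, J34 15/28≈0.536.
All 7 CPU-hours of J10 fit (value 12) — 21 remain.
Only 21 CPU-hours remain; take 21/28 of J15 for value 42×21/28 = 31.5.
Total value = 43.5.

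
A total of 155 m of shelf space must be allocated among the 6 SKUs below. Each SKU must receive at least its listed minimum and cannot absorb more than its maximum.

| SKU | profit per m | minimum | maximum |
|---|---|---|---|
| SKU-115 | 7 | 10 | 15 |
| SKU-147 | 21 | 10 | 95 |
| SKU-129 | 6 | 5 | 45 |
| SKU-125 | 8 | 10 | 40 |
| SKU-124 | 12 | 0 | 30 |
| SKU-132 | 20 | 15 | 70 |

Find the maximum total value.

Meeting every minimum uses 10+10+5+10+0+15 = 50 m, leaving 105.
Order the SKUs by profit per m: SKU-147 21 > SKU-132 20 > SKU-124 12 > SKU-125 8 > SKU-115 7 > SKU-129 6.
Give SKU-147 85 more to hit its cap of 95 ; 20 left.
Only 20 left; SKU-132 takes them to reach 35.
Total = 7×10 + 21×95 + 6×5 + 8×10 + 20×35 = 2875.

2875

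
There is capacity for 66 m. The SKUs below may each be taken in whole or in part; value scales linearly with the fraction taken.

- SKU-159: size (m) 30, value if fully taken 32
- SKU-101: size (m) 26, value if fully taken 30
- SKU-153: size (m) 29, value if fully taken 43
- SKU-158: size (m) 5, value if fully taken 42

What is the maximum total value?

121.4

Best value per unit of size first: SKU-158 42/5≈8.4, SKU-153 43/29≈1.48, SKU-101 30/26≈1.15, SKU-159 32/30≈1.07.
SKU-158: take in full, 5 m for value 42 ; 61 left.
Take all of SKU-153 (29 m, value 43) ; 32 m left.
Take all of SKU-101 (26 m, value 30) ; 6 m left.
6 m left: a 6/30 share of SKU-159 gives 32×6/30 = 6.4.
Total value = 121.4.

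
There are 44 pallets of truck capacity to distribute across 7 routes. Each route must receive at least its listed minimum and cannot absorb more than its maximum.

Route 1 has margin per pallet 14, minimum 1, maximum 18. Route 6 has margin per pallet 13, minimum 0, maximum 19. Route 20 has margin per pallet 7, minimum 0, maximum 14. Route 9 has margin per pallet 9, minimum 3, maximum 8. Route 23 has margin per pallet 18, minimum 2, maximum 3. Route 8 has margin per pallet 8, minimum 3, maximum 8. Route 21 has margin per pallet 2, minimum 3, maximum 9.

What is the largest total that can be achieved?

545

Meeting every minimum uses 1+0+0+3+2+3+3 = 12 pallets, leaving 32.
Rank by margin per pallet: Route 23 18 > Route 1 14 > Route 6 13 > Route 9 9 > Route 8 8 > Route 20 7 > Route 21 2.
Route 23: +1 to 3 (cap) → 31 left.
Give Route 1 17 more to hit its cap of 18 → 14 left.
Route 6: +14 (room for 19) → 14. Pool exhausted.
Total = 14×18 + 13×14 + 9×3 + 18×3 + 8×3 + 2×3 = 545.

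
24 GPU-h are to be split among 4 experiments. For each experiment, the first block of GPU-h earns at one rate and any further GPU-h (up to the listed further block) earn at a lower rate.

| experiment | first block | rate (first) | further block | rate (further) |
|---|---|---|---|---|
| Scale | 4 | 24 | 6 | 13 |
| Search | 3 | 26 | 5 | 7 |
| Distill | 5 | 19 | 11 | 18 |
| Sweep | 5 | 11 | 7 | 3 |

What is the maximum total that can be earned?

480

Rank every tier by rate: Search/first 26 > Scale/first 24 > Distill/first 19 > Distill/second 18 > Scale/second 13 > Sweep/first 11 > Search/second 7 > Sweep/second 3.
Search first at 26: fill all 3 — 21 left.
Scale first at 24: fill all 4 — 17 left.
Distill first at 19: fill all 5 — 12 left.
Fill Distill second block (11 at 18) — 1 left.
Scale/second: +1 of 6 at 13; pool empty.
Total = 26×3 + 24×4 + 19×5 + 18×11 + 13×1 = 480.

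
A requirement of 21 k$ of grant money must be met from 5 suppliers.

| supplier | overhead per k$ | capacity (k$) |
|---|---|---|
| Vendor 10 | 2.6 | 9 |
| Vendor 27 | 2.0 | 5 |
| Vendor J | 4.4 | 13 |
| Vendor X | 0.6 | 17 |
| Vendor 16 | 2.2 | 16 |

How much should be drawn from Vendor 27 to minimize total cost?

Fill from the cheapest supplier first.
Vendor X (0.6): use full 17 — 4 k$ to go.
Vendor 27 (2.0): take the remaining 4 — done.
Vendor 16, Vendor 10, Vendor J: unused.

4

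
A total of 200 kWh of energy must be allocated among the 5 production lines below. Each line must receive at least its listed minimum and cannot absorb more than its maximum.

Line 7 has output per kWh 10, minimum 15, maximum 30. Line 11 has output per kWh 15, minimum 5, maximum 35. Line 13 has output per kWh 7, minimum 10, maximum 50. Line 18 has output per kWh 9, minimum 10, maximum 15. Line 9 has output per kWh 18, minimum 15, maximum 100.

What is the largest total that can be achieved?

2900

Meeting every minimum uses 15+5+10+10+15 = 55 kWh, leaving 145.
Order the production lines by output per kWh: Line 9 18 > Line 11 15 > Line 7 10 > Line 18 9 > Line 13 7.
Give Line 9 85 more to hit its cap of 100 → 60 left.
Line 11 takes 30 more to reach its cap of 35 → 30 left.
Line 7 takes 15 more to reach its cap of 30 → 15 left.
Line 18: +5 to 15 (cap) → 10 left.
Line 13: +10 (room for 40) → 20. Pool exhausted.
Total = 10×30 + 15×35 + 7×20 + 9×15 + 18×100 = 2900.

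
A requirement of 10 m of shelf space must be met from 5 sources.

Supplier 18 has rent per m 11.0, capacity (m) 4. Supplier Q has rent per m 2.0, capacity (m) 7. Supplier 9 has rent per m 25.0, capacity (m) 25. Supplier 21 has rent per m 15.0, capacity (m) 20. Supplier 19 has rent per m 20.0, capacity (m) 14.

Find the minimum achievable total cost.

Use sources in increasing cost order.
Supplier Q at 2.0: take all 7 m ; 3 still needed.
Take 3 from Supplier 18 at 11.0 to finish.
Supplier 21, Supplier 19, Supplier 9: unused.
Cost = 7×2.0 + 3×11.0 = 47.

47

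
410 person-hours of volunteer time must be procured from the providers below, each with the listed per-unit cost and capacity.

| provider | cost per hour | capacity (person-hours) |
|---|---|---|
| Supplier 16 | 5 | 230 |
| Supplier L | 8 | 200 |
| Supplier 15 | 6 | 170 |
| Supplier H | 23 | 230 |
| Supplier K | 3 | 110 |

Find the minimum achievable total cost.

Fill from the cheapest provider first.
Supplier K (3): use full 110 ; 300 person-hours to go.
Supplier 16 at 5: take all 230 person-hours ; 70 still needed.
Supplier 15 at 6: take 70 of its 170 ; requirement met.
Supplier L, Supplier H: unused.
Cost = 110×3 + 230×5 + 70×6 = 1900.

1900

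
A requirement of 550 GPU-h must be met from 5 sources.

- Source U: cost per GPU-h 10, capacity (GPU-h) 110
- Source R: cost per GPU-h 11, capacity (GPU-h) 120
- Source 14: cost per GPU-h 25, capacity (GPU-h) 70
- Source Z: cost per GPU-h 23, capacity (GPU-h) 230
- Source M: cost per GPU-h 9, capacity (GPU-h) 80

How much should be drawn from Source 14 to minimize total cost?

10

Cheapest first:
Source M at 9: take all 80 GPU-h → 470 still needed.
Source U (10): use full 110 → 360 GPU-h to go.
Take 120 from Source R at 11 → need 240 more.
Source Z (23): use full 230 → 10 GPU-h to go.
Take 10 from Source 14 at 25 to finish.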